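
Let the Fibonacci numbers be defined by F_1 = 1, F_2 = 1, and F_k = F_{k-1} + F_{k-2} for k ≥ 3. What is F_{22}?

17711

Iterating the recurrence up to F_{16} = 987 and F_{15} = 610:
F_{17} = F_{16} + F_{15} = 987 + 610 = 1597
F_{18} = F_{17} + F_{16} = 1597 + 987 = 2584
F_{19} = F_{18} + F_{17} = 2584 + 1597 = 4181
F_{20} = F_{19} + F_{18} = 4181 + 2584 = 6765
F_{21} = F_{20} + F_{19} = 6765 + 4181 = 10946
F_{22} = F_{21} + F_{20} = 10946 + 6765 = 17711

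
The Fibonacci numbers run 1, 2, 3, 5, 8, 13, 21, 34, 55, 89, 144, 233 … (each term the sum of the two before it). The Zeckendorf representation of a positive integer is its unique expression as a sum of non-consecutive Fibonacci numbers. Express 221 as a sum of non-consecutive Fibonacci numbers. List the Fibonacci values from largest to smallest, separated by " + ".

144 + 55 + 21 + 1

subtract 144 from 221: 77 remains
subtract 55 from 77: 22 remains
subtract 21 from 22: 1 remains
subtract 1 from 1: 0 remains
So 221 = 144 + 55 + 21 + 1, with no two terms consecutive in the sequence.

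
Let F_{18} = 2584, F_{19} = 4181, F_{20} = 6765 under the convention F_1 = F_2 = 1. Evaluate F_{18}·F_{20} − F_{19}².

-1

2584·6765 − 4181² = 17480760 − 17480761 = -1. (Cassini's identity: F_{k−1}F_{k+1} − F_k² = (−1)^k.)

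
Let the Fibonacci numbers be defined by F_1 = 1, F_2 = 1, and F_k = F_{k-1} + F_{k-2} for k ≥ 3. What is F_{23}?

28657

Iterating the recurrence up to F_{16} = 987 and F_{15} = 610:
F_{17} = F_{16} + F_{15} = 987 + 610 = 1597
F_{18} = F_{17} + F_{16} = 1597 + 987 = 2584
F_{19} = F_{18} + F_{17} = 2584 + 1597 = 4181
F_{20} = F_{19} + F_{18} = 4181 + 2584 = 6765
F_{21} = F_{20} + F_{19} = 6765 + 4181 = 10946
F_{22} = F_{21} + F_{20} = 10946 + 6765 = 17711
F_{23} = F_{22} + F_{21} = 17711 + 10946 = 28657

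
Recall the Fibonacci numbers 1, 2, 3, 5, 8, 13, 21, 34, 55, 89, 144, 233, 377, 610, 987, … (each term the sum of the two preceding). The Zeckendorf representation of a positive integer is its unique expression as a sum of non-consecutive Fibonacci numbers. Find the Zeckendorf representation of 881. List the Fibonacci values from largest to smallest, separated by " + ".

take 610 (≤ 881); 881 − 610 = 271
take 233 (≤ 271); 271 − 233 = 38
take 34 (≤ 38); 38 − 34 = 4
take 3 (≤ 4); 4 − 3 = 1
take 1 (≤ 1); 1 − 1 = 0
So 881 = 610 + 233 + 34 + 3 + 1, with no two terms consecutive in the sequence.

610 + 233 + 34 + 3 + 1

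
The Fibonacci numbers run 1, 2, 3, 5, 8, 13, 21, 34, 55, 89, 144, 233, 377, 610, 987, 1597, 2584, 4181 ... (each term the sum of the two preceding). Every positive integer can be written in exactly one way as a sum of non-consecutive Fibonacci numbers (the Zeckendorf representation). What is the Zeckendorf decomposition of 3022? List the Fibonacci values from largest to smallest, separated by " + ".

2584 + 377 + 55 + 5 + 1

Repeatedly subtract the largest Fibonacci number that fits:
3022: greatest Fibonacci not exceeding it is 2584, leaving 438
438: greatest Fibonacci not exceeding it is 377, leaving 61
61: greatest Fibonacci not exceeding it is 55, leaving 6
6: greatest Fibonacci not exceeding it is 5, leaving 1
1: greatest Fibonacci not exceeding it is 1, leaving 0
So 3022 = 2584 + 377 + 55 + 5 + 1, with no two terms consecutive in the sequence.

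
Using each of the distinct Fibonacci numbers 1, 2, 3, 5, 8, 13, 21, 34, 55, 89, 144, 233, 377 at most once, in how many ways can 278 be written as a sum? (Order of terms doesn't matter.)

15

Each representation comes from the Zeckendorf form by replacing some F_k with F_{k−1} + F_{k−2} where possible.
278 = 233+34+8+3 = 233+34+8+2+1 = 233+21+13+8+3 = … (12 more), for 15 in all.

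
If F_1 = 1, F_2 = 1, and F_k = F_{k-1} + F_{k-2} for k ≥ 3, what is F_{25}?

Iterating the recurrence up to F_{18} = 2584 and F_{17} = 1597:
F_{19} = F_{18} + F_{17} = 2584 + 1597 = 4181
F_{20} = F_{19} + F_{18} = 4181 + 2584 = 6765
F_{21} = F_{20} + F_{19} = 6765 + 4181 = 10946
F_{22} = F_{21} + F_{20} = 10946 + 6765 = 17711
F_{23} = F_{22} + F_{21} = 17711 + 10946 = 28657
F_{24} = F_{23} + F_{22} = 28657 + 17711 = 46368
F_{25} = F_{24} + F_{23} = 46368 + 28657 = 75025

75025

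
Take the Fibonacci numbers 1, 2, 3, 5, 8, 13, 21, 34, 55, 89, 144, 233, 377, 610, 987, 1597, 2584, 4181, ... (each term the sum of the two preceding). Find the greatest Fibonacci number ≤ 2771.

2584 ≤ 2771 < 4181, so the largest Fibonacci number not exceeding 2771 is 2584.

2584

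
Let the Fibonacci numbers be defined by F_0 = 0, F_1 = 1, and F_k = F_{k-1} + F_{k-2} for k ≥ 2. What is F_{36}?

Iterating the recurrence up to F_{28} = 317811 and F_{27} = 196418:
F_{29} = F_{28} + F_{27} = 317811 + 196418 = 514229
F_{30} = F_{29} + F_{28} = 514229 + 317811 = 832040
F_{31} = F_{30} + F_{29} = 832040 + 514229 = 1346269
F_{32} = F_{31} + F_{30} = 1346269 + 832040 = 2178309
F_{33} = F_{32} + F_{31} = 2178309 + 1346269 = 3524578
F_{34} = F_{33} + F_{32} = 3524578 + 2178309 = 5702887
F_{35} = F_{34} + F_{33} = 5702887 + 3524578 = 9227465
F_{36} = F_{35} + F_{34} = 9227465 + 5702887 = 14930352

14930352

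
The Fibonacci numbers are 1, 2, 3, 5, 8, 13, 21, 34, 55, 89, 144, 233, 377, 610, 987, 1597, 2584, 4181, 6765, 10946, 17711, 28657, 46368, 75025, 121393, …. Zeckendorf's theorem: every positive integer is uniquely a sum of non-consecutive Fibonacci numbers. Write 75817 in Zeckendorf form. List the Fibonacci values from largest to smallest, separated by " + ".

75025 ≤ 75817 < 121393, so take 75025; remainder 792
610 ≤ 792 < 987, so take 610; remainder 182
144 ≤ 182 < 233, so take 144; remainder 38
34 ≤ 38 < 55, so take 34; remainder 4
3 ≤ 4 < 5, so take 3; remainder 1
1 ≤ 1 < 2, so take 1; remainder 0
So 75817 = 75025 + 610 + 144 + 34 + 3 + 1, with no two terms consecutive in the sequence.

75025 + 610 + 144 + 34 + 3 + 1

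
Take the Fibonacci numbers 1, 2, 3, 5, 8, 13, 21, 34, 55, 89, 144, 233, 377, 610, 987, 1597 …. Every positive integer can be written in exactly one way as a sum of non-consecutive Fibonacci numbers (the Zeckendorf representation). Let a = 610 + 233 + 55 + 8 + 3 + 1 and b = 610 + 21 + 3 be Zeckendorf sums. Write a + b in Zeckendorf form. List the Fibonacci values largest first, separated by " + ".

The two numbers are 910 and 634, so their sum is 1544.
1544: greatest Fibonacci not exceeding it is 987, leaving 557
557: greatest Fibonacci not exceeding it is 377, leaving 180
180: greatest Fibonacci not exceeding it is 144, leaving 36
36: greatest Fibonacci not exceeding it is 34, leaving 2
2: greatest Fibonacci not exceeding it is 2, leaving 0

987 + 377 + 144 + 34 + 2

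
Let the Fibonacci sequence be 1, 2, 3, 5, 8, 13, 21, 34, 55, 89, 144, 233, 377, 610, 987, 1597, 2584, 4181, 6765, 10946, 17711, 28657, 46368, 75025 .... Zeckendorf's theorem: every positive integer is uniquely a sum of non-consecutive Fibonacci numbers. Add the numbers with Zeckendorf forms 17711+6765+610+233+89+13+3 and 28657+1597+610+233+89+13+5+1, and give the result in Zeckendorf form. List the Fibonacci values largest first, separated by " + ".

46368 + 6765 + 2584 + 610 + 233 + 55 + 13 + 1

The two numbers are 25424 and 31205, so their sum is 56629.
subtract 46368 from 56629: 10261 remains
subtract 6765 from 10261: 3496 remains
subtract 2584 from 3496: 912 remains
subtract 610 from 912: 302 remains
subtract 233 from 302: 69 remains
subtract 55 from 69: 14 remains
subtract 13 from 14: 1 remains
subtract 1 from 1: 0 remains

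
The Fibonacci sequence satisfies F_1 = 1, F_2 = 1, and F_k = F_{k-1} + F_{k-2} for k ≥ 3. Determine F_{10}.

Iterating the recurrence up to F_{3} = 2 and F_{2} = 1:
F_{4} = F_{3} + F_{2} = 2 + 1 = 3
F_{5} = F_{4} + F_{3} = 3 + 2 = 5
F_{6} = F_{5} + F_{4} = 5 + 3 = 8
F_{7} = F_{6} + F_{5} = 8 + 5 = 13
F_{8} = F_{7} + F_{6} = 13 + 8 = 21
F_{9} = F_{8} + F_{7} = 21 + 13 = 34
F_{10} = F_{9} + F_{8} = 34 + 21 = 55

55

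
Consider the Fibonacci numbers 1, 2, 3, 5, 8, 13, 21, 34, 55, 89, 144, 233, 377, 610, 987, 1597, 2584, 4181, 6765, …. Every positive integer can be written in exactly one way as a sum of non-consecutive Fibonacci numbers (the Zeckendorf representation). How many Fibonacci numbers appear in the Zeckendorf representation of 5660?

6

largest Fibonacci ≤ 5660 is 4181; 5660 − 4181 = 1479
largest Fibonacci ≤ 1479 is 987; 1479 − 987 = 492
largest Fibonacci ≤ 492 is 377; 492 − 377 = 115
largest Fibonacci ≤ 115 is 89; 115 − 89 = 26
largest Fibonacci ≤ 26 is 21; 26 − 21 = 5
largest Fibonacci ≤ 5 is 5; 5 − 5 = 0
5660 = 4181 + 987 + 377 + 89 + 21 + 5, which has 6 terms.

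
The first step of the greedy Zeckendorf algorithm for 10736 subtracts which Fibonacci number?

6765 ≤ 10736 < 10946, so the largest Fibonacci number not exceeding 10736 is 6765.

6765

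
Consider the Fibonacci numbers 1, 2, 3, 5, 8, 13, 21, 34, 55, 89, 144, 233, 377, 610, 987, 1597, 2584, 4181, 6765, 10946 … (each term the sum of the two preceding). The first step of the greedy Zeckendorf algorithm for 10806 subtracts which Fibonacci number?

6765

6765 ≤ 10806 < 10946, so the largest Fibonacci number not exceeding 10806 is 6765.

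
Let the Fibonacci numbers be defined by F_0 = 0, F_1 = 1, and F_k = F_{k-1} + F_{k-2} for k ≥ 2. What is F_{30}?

832040

Iterating the recurrence up to F_{24} = 46368 and F_{23} = 28657:
F_{25} = F_{24} + F_{23} = 46368 + 28657 = 75025
F_{26} = F_{25} + F_{24} = 75025 + 46368 = 121393
F_{27} = F_{26} + F_{25} = 121393 + 75025 = 196418
F_{28} = F_{27} + F_{26} = 196418 + 121393 = 317811
F_{29} = F_{28} + F_{27} = 317811 + 196418 = 514229
F_{30} = F_{29} + F_{28} = 514229 + 317811 = 832040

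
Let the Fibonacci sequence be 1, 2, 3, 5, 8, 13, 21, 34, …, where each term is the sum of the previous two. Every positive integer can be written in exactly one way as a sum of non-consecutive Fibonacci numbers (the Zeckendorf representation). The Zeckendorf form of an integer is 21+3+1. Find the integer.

21+3+1 = 25.

25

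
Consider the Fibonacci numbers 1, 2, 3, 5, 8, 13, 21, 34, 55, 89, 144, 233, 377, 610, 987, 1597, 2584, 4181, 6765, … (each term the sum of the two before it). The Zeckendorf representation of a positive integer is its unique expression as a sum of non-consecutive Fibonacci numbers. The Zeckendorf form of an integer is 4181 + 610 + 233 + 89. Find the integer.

5113

4181 + 610 + 233 + 89 = 5113.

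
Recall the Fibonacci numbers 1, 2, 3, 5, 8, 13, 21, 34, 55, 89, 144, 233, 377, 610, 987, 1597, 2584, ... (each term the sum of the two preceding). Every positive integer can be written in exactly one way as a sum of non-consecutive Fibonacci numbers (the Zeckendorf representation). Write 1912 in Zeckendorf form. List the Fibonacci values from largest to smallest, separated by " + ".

1597 + 233 + 55 + 21 + 5 + 1

largest Fibonacci ≤ 1912 is 1597; 1912 − 1597 = 315
largest Fibonacci ≤ 315 is 233; 315 − 233 = 82
largest Fibonacci ≤ 82 is 55; 82 − 55 = 27
largest Fibonacci ≤ 27 is 21; 27 − 21 = 6
largest Fibonacci ≤ 6 is 5; 6 − 5 = 1
largest Fibonacci ≤ 1 is 1; 1 − 1 = 0
So 1912 = 1597 + 233 + 55 + 21 + 5 + 1, with no two terms consecutive in the sequence.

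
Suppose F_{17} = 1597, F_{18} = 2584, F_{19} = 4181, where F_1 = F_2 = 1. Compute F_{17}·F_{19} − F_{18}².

1

1597·4181 − 2584² = 6677057 − 6677056 = 1. (Cassini's identity: F_{k−1}F_{k+1} − F_k² = (−1)^k.)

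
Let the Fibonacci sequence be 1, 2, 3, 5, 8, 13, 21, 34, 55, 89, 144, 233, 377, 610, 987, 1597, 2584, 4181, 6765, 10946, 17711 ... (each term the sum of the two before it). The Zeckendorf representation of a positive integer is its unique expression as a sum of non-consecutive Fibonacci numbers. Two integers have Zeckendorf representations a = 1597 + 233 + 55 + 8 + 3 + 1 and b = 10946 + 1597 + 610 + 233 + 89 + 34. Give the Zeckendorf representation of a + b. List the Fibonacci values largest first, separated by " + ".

The two numbers are 1897 and 13509, so their sum is 15406.
10946 ≤ 15406 < 17711, so take 10946; remainder 4460
4181 ≤ 4460 < 6765, so take 4181; remainder 279
233 ≤ 279 < 377, so take 233; remainder 46
34 ≤ 46 < 55, so take 34; remainder 12
8 ≤ 12 < 13, so take 8; remainder 4
3 ≤ 4 < 5, so take 3; remainder 1
1 ≤ 1 < 2, so take 1; remainder 0

10946 + 4181 + 233 + 34 + 8 + 3 + 1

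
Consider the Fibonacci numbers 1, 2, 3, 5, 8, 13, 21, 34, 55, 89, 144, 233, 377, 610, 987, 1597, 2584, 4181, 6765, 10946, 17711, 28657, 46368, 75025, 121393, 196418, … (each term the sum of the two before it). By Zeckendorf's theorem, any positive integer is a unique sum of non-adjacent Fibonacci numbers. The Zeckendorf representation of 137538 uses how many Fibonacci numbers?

7

Repeatedly subtract the largest Fibonacci number that fits:
largest Fibonacci ≤ 137538 is 121393; 137538 − 121393 = 16145
largest Fibonacci ≤ 16145 is 10946; 16145 − 10946 = 5199
largest Fibonacci ≤ 5199 is 4181; 5199 − 4181 = 1018
largest Fibonacci ≤ 1018 is 987; 1018 − 987 = 31
largest Fibonacci ≤ 31 is 21; 31 − 21 = 10
largest Fibonacci ≤ 10 is 8; 10 − 8 = 2
largest Fibonacci ≤ 2 is 2; 2 − 2 = 0
137538 = 121393 + 10946 + 4181 + 987 + 21 + 8 + 2, which has 7 terms.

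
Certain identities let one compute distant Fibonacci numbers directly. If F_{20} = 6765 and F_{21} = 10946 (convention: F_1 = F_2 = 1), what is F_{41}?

165580141

By F_{2k+1} = F_k² + F_{k+1}²: F_{41} = 6765² + 10946² = 45765225 + 119814916 = 165580141.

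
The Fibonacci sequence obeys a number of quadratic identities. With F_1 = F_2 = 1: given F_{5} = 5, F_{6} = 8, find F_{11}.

By the addition formula F_{m+n} = F_m F_{n+1} + F_{m−1} F_n with m=6, n=5: F_{11} = 8·8 + 5·5 = 64 + 25 = 89.

89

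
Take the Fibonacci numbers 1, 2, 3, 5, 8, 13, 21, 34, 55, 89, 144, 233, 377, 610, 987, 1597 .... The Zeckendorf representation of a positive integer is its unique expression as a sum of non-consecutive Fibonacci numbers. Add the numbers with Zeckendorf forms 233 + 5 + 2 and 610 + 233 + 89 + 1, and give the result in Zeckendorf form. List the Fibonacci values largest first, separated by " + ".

987 + 144 + 34 + 8

The two numbers are 240 and 933, so their sum is 1173.
Greedy algorithm:
1173 − 987 = 186
186 − 144 = 42
42 − 34 = 8
8 − 8 = 0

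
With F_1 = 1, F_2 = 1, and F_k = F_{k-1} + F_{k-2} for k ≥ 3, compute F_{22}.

Iterating the recurrence up to F_{14} = 377 and F_{13} = 233:
F_{15} = F_{14} + F_{13} = 377 + 233 = 610
F_{16} = F_{15} + F_{14} = 610 + 377 = 987
F_{17} = F_{16} + F_{15} = 987 + 610 = 1597
F_{18} = F_{17} + F_{16} = 1597 + 987 = 2584
F_{19} = F_{18} + F_{17} = 2584 + 1597 = 4181
F_{20} = F_{19} + F_{18} = 4181 + 2584 = 6765
F_{21} = F_{20} + F_{19} = 6765 + 4181 = 10946
F_{22} = F_{21} + F_{20} = 10946 + 6765 = 17711

17711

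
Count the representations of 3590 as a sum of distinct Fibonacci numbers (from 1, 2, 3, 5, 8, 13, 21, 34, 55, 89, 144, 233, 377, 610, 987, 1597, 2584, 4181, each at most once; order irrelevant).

27

Starting from the Zeckendorf form and repeatedly splitting a term F_k into F_{k−1} + F_{k−2} (when neither is already used) reaches every representation.
3590 = 2584+987+13+5+1 = 2584+987+13+3+2+1 = 2584+610+377+13+5+1 = 2584+987+8+5+3+2+1 = 2584+610+377+13+3+2+1 = … (22 more), for 27 in all.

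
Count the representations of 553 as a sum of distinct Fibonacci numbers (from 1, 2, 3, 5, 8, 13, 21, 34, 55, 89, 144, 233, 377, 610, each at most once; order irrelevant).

14

Each representation comes from the Zeckendorf form by replacing some F_k with F_{k−1} + F_{k−2} where possible.
553 = 377+144+21+8+3 = 377+144+21+8+2+1 = 377+89+55+21+8+3 = 377+144+21+5+3+2+1 = 377+89+55+21+8+2+1 = … (9 more), for 14 in all.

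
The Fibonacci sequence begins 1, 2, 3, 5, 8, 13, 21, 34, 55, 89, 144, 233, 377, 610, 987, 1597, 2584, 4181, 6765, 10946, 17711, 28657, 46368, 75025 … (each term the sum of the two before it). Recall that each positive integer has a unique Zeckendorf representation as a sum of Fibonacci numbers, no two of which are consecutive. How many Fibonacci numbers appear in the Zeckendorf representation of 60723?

8

largest Fibonacci ≤ 60723 is 46368; 60723 − 46368 = 14355
largest Fibonacci ≤ 14355 is 10946; 14355 − 10946 = 3409
largest Fibonacci ≤ 3409 is 2584; 3409 − 2584 = 825
largest Fibonacci ≤ 825 is 610; 825 − 610 = 215
largest Fibonacci ≤ 215 is 144; 215 − 144 = 71
largest Fibonacci ≤ 71 is 55; 71 − 55 = 16
largest Fibonacci ≤ 16 is 13; 16 − 13 = 3
largest Fibonacci ≤ 3 is 3; 3 − 3 = 0
60723 = 46368 + 10946 + 2584 + 610 + 144 + 55 + 13 + 3, which has 8 terms.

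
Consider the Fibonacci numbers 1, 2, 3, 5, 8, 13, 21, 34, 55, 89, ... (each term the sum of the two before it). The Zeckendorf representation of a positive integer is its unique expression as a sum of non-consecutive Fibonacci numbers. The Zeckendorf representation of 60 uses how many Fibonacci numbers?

2

Greedily peel off the largest Fibonacci term at each step:
55 ≤ 60 < 89, so take 55; remainder 5
5 ≤ 5 < 8, so take 5; remainder 0
60 = 55 + 5, which has 2 terms.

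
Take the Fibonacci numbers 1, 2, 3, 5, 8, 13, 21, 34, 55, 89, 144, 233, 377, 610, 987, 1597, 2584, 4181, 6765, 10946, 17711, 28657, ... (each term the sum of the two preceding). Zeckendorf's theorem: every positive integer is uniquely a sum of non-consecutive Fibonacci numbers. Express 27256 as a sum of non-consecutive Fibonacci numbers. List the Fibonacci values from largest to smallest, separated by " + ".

subtract 17711 from 27256: 9545 remains
subtract 6765 from 9545: 2780 remains
subtract 2584 from 2780: 196 remains
subtract 144 from 196: 52 remains
subtract 34 from 52: 18 remains
subtract 13 from 18: 5 remains
subtract 5 from 5: 0 remains
So 27256 = 17711 + 6765 + 2584 + 144 + 34 + 13 + 5, with no two terms consecutive in the sequence.

17711 + 6765 + 2584 + 144 + 34 + 13 + 5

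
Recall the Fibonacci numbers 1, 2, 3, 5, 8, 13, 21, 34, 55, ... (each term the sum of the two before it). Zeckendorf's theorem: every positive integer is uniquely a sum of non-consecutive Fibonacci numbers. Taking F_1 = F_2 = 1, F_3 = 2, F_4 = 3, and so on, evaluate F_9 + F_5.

F_9 + F_5 = 34 + 5 = 39.

39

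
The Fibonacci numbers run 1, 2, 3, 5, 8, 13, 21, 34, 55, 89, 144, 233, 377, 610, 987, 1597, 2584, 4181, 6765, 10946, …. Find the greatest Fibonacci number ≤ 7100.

6765

6765 ≤ 7100 < 10946, so the largest Fibonacci number not exceeding 7100 is 6765.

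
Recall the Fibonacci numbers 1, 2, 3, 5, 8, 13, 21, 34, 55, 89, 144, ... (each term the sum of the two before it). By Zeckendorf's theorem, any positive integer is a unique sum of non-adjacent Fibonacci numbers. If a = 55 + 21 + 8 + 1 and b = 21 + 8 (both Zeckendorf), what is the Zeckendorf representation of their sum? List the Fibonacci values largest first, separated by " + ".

89 + 21 + 3 + 1

The two numbers are 85 and 29, so their sum is 114.
Greedily peel off the largest Fibonacci term at each step:
89 ≤ 114 < 144, so take 89; remainder 25
21 ≤ 25 < 34, so take 21; remainder 4
3 ≤ 4 < 5, so take 3; remainder 1
1 ≤ 1 < 2, so take 1; remainder 0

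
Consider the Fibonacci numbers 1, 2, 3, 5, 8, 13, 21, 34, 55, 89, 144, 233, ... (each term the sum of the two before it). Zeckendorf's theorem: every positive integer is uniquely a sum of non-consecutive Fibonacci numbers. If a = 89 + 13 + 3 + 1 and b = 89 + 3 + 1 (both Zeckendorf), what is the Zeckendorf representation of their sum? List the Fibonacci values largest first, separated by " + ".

144 + 55

The two numbers are 106 and 93, so their sum is 199.
Greedy algorithm:
144 ≤ 199 < 233, so take 144; remainder 55
55 ≤ 55 < 89, so take 55; remainder 0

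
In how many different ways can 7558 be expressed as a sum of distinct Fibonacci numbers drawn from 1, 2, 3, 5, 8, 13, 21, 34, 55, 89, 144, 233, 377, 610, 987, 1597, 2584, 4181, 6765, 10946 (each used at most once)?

Starting from the Zeckendorf form and repeatedly splitting a term F_k into F_{k−1} + F_{k−2} (when neither is already used) reaches every representation.
7558 = 6765+610+144+34+5 = 6765+610+144+34+3+2 = 6765+610+144+21+13+5 = 6765+610+89+55+34+5 = … (56 more), for 60 in all.

60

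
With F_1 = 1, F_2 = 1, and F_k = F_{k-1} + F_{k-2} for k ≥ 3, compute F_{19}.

Iterating the recurrence up to F_{12} = 144 and F_{11} = 89:
F_{13} = F_{12} + F_{11} = 144 + 89 = 233
F_{14} = F_{13} + F_{12} = 233 + 144 = 377
F_{15} = F_{14} + F_{13} = 377 + 233 = 610
F_{16} = F_{15} + F_{14} = 610 + 377 = 987
F_{17} = F_{16} + F_{15} = 987 + 610 = 1597
F_{18} = F_{17} + F_{16} = 1597 + 987 = 2584
F_{19} = F_{18} + F_{17} = 2584 + 1597 = 4181

4181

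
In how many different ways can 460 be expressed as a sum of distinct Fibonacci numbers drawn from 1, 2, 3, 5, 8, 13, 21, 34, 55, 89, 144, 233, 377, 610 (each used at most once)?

Starting from the Zeckendorf form and repeatedly splitting a term F_k into F_{k−1} + F_{k−2} (when neither is already used) reaches every representation.
460 = 377+55+21+5+2 = 377+55+13+8+5+2 = 233+144+55+21+5+2 = … (4 more), for 7 in all.

7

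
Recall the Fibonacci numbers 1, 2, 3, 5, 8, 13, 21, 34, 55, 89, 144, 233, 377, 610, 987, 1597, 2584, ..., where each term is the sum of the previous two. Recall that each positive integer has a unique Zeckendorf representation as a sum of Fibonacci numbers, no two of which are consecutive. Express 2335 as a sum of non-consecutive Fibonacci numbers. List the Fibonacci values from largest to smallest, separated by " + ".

1597 + 610 + 89 + 34 + 5

2335: greatest Fibonacci not exceeding it is 1597, leaving 738
738: greatest Fibonacci not exceeding it is 610, leaving 128
128: greatest Fibonacci not exceeding it is 89, leaving 39
39: greatest Fibonacci not exceeding it is 34, leaving 5
5: greatest Fibonacci not exceeding it is 5, leaving 0
So 2335 = 1597 + 610 + 89 + 34 + 5, with no two terms consecutive in the sequence.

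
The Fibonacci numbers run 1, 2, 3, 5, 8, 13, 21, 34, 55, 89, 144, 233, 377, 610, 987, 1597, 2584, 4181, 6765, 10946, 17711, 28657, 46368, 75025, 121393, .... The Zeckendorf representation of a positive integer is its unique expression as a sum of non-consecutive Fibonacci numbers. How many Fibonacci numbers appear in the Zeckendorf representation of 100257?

subtract 75025 from 100257: 25232 remains
subtract 17711 from 25232: 7521 remains
subtract 6765 from 7521: 756 remains
subtract 610 from 756: 146 remains
subtract 144 from 146: 2 remains
subtract 2 from 2: 0 remains
100257 = 75025 + 17711 + 6765 + 610 + 144 + 2, which has 6 terms.

6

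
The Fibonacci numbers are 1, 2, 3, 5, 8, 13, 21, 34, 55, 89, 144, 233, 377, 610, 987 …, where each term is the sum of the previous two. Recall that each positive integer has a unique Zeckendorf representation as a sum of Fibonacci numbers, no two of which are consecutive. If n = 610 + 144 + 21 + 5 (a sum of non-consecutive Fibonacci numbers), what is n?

780

610 + 144 + 21 + 5 = 780.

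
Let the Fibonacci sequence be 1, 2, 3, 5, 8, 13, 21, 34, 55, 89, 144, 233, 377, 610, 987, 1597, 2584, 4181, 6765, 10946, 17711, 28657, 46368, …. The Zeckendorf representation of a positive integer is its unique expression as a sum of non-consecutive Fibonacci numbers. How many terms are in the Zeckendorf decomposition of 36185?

largest Fibonacci ≤ 36185 is 28657; 36185 − 28657 = 7528
largest Fibonacci ≤ 7528 is 6765; 7528 − 6765 = 763
largest Fibonacci ≤ 763 is 610; 763 − 610 = 153
largest Fibonacci ≤ 153 is 144; 153 − 144 = 9
largest Fibonacci ≤ 9 is 8; 9 − 8 = 1
largest Fibonacci ≤ 1 is 1; 1 − 1 = 0
36185 = 28657 + 6765 + 610 + 144 + 8 + 1, which has 6 terms.

6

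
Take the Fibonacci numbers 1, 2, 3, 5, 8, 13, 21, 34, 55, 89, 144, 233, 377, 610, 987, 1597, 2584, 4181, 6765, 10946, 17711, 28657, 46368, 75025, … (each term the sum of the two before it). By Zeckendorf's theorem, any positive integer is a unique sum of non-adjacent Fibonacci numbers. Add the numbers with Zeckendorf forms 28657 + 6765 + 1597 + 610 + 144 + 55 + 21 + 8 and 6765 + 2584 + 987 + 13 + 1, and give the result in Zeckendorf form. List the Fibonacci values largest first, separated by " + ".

The two numbers are 37857 and 10350, so their sum is 48207.
Greedy algorithm:
subtract 46368 from 48207: 1839 remains
subtract 1597 from 1839: 242 remains
subtract 233 from 242: 9 remains
subtract 8 from 9: 1 remains
subtract 1 from 1: 0 remains

46368 + 1597 + 233 + 8 + 1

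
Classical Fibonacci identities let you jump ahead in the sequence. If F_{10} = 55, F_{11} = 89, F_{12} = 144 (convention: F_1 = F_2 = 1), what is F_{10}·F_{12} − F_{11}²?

55·144 − 89² = 7920 − 7921 = -1. (Cassini's identity: F_{k−1}F_{k+1} − F_k² = (−1)^k.)

-1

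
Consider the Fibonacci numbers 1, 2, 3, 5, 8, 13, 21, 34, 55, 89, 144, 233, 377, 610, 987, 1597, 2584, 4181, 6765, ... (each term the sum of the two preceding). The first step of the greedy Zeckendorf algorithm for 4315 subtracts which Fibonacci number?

4181 ≤ 4315 < 6765, so the largest Fibonacci number not exceeding 4315 is 4181.

4181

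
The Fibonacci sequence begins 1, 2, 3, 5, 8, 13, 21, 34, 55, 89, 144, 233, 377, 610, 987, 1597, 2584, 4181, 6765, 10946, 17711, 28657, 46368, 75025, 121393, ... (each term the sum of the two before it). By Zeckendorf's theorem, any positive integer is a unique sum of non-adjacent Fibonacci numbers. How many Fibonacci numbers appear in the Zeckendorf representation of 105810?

Greedy algorithm:
take 75025 (≤ 105810); 105810 − 75025 = 30785
take 28657 (≤ 30785); 30785 − 28657 = 2128
take 1597 (≤ 2128); 2128 − 1597 = 531
take 377 (≤ 531); 531 − 377 = 154
take 144 (≤ 154); 154 − 144 = 10
take 8 (≤ 10); 10 − 8 = 2
take 2 (≤ 2); 2 − 2 = 0
105810 = 75025 + 28657 + 1597 + 377 + 144 + 8 + 2, which has 7 terms.

7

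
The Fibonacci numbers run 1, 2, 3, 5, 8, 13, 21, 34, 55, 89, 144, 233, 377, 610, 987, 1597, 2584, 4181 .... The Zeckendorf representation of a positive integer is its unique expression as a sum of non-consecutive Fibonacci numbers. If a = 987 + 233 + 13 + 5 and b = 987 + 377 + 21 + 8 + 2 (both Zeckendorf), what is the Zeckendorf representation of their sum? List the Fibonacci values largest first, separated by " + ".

2584 + 34 + 13 + 2

The two numbers are 1238 and 1395, so their sum is 2633.
largest Fibonacci ≤ 2633 is 2584; 2633 − 2584 = 49
largest Fibonacci ≤ 49 is 34; 49 − 34 = 15
largest Fibonacci ≤ 15 is 13; 15 − 13 = 2
largest Fibonacci ≤ 2 is 2; 2 − 2 = 0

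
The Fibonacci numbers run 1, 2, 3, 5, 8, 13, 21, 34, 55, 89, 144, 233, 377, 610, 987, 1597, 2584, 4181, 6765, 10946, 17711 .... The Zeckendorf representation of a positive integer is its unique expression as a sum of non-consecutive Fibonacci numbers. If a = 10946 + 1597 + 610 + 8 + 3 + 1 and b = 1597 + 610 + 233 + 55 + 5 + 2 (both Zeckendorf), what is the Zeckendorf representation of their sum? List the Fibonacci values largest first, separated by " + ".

10946 + 4181 + 377 + 144 + 13 + 5 + 1

The two numbers are 13165 and 2502, so their sum is 15667.
10946 ≤ 15667 < 17711, so take 10946; remainder 4721
4181 ≤ 4721 < 6765, so take 4181; remainder 540
377 ≤ 540 < 610, so take 377; remainder 163
144 ≤ 163 < 233, so take 144; remainder 19
13 ≤ 19 < 21, so take 13; remainder 6
5 ≤ 6 < 8, so take 5; remainder 1
1 ≤ 1 < 2, so take 1; remainder 0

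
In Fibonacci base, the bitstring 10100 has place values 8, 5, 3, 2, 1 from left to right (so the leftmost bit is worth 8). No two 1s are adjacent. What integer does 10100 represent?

11

Summing the place values of the 1 bits: 8 + 3 = 11.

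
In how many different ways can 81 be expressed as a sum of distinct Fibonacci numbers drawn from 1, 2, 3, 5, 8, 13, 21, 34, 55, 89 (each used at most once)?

Starting from the Zeckendorf form and repeatedly splitting a term F_k into F_{k−1} + F_{k−2} (when neither is already used) reaches every representation.
81 = 55+21+5 = 55+21+3+2 = 55+13+8+5 = … (3 more), for 6 in all.

6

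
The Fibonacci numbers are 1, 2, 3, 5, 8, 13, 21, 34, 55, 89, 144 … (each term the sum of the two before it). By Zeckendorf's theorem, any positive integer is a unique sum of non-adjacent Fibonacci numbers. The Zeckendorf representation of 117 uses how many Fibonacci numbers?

4

117 − 89 = 28
28 − 21 = 7
7 − 5 = 2
2 − 2 = 0
117 = 89 + 21 + 5 + 2, which has 4 terms.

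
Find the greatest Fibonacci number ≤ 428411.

317811 ≤ 428411 < 514229, so the largest Fibonacci number not exceeding 428411 is 317811.

317811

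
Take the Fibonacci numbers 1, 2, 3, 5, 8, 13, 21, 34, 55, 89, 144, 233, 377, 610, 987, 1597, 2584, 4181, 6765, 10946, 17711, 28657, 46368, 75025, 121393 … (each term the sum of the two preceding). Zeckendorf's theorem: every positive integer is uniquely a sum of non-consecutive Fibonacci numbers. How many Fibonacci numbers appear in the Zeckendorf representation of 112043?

Greedily peel off the largest Fibonacci term at each step:
largest Fibonacci ≤ 112043 is 75025; 112043 − 75025 = 37018
largest Fibonacci ≤ 37018 is 28657; 37018 − 28657 = 8361
largest Fibonacci ≤ 8361 is 6765; 8361 − 6765 = 1596
largest Fibonacci ≤ 1596 is 987; 1596 − 987 = 609
largest Fibonacci ≤ 609 is 377; 609 − 377 = 232
largest Fibonacci ≤ 232 is 144; 232 − 144 = 88
largest Fibonacci ≤ 88 is 55; 88 − 55 = 33
largest Fibonacci ≤ 33 is 21; 33 − 21 = 12
largest Fibonacci ≤ 12 is 8; 12 − 8 = 4
largest Fibonacci ≤ 4 is 3; 4 − 3 = 1
largest Fibonacci ≤ 1 is 1; 1 − 1 = 0
112043 = 75025 + 28657 + 6765 + 987 + 377 + 144 + 55 + 21 + 8 + 3 + 1, which has 11 terms.

11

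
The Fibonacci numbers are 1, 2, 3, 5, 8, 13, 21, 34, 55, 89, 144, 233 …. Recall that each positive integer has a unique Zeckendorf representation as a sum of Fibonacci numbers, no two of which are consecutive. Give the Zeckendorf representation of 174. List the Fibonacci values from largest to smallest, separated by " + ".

Greedily peel off the largest Fibonacci term at each step:
subtract 144 from 174: 30 remains
subtract 21 from 30: 9 remains
subtract 8 from 9: 1 remains
subtract 1 from 1: 0 remains
So 174 = 144 + 21 + 8 + 1, with no two terms consecutive in the sequence.

144 + 21 + 8 + 1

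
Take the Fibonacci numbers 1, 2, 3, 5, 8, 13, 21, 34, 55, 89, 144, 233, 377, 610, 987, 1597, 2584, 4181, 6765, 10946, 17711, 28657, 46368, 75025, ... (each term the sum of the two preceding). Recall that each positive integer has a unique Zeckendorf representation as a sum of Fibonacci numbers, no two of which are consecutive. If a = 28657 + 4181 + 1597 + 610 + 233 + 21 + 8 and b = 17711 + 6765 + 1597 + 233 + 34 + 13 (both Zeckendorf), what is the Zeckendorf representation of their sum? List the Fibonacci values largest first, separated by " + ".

46368 + 10946 + 4181 + 144 + 21

The two numbers are 35307 and 26353, so their sum is 61660.
subtract 46368 from 61660: 15292 remains
subtract 10946 from 15292: 4346 remains
subtract 4181 from 4346: 165 remains
subtract 144 from 165: 21 remains
subtract 21 from 21: 0 remains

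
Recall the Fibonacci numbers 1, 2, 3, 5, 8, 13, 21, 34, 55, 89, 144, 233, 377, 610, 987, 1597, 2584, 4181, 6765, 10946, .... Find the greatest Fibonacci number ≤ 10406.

6765

6765 ≤ 10406 < 10946, so the largest Fibonacci number not exceeding 10406 is 6765.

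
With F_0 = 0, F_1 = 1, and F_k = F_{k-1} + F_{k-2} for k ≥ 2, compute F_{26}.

121393

Iterating the recurrence up to F_{19} = 4181 and F_{18} = 2584:
F_{20} = F_{19} + F_{18} = 4181 + 2584 = 6765
F_{21} = F_{20} + F_{19} = 6765 + 4181 = 10946
F_{22} = F_{21} + F_{20} = 10946 + 6765 = 17711
F_{23} = F_{22} + F_{21} = 17711 + 10946 = 28657
F_{24} = F_{23} + F_{22} = 28657 + 17711 = 46368
F_{25} = F_{24} + F_{23} = 46368 + 28657 = 75025
F_{26} = F_{25} + F_{24} = 75025 + 46368 = 121393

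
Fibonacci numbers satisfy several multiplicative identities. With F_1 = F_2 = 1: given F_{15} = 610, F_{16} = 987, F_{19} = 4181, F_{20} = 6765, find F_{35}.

By the addition formula F_{m+n} = F_m F_{n+1} + F_{m−1} F_n with m=16, n=19: F_{35} = 987·6765 + 610·4181 = 6677055 + 2550410 = 9227465.

9227465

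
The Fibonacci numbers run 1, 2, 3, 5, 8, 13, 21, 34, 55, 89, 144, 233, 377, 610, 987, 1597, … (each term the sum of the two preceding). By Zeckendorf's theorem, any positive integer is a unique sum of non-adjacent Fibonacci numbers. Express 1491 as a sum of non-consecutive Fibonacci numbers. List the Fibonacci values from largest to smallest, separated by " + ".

987 + 377 + 89 + 34 + 3 + 1

Repeatedly subtract the largest Fibonacci number that fits:
take 987 (≤ 1491); 1491 − 987 = 504
take 377 (≤ 504); 504 − 377 = 127
take 89 (≤ 127); 127 − 89 = 38
take 34 (≤ 38); 38 − 34 = 4
take 3 (≤ 4); 4 − 3 = 1
take 1 (≤ 1); 1 − 1 = 0
So 1491 = 987 + 377 + 89 + 34 + 3 + 1, with no two terms consecutive in the sequence.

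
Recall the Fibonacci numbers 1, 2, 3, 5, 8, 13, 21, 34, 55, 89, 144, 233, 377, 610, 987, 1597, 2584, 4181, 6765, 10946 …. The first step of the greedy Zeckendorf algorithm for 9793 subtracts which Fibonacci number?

6765 ≤ 9793 < 10946, so the largest Fibonacci number not exceeding 9793 is 6765.

6765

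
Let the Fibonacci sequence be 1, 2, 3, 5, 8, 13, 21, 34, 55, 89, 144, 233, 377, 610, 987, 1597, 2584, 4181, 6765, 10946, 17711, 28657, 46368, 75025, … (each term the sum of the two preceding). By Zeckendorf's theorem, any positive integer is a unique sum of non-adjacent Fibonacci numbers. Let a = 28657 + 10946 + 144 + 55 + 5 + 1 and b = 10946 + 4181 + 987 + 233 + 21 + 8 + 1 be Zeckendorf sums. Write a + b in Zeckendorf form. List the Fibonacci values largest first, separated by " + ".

The two numbers are 39808 and 16377, so their sum is 56185.
Greedy algorithm:
56185 − 46368 = 9817
9817 − 6765 = 3052
3052 − 2584 = 468
468 − 377 = 91
91 − 89 = 2
2 − 2 = 0

46368 + 6765 + 2584 + 377 + 89 + 2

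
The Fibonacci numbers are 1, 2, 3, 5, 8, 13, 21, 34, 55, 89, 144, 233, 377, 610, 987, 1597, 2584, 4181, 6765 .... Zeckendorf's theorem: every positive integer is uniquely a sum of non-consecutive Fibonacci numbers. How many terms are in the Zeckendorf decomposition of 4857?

5

4181 ≤ 4857 < 6765, so take 4181; remainder 676
610 ≤ 676 < 987, so take 610; remainder 66
55 ≤ 66 < 89, so take 55; remainder 11
8 ≤ 11 < 13, so take 8; remainder 3
3 ≤ 3 < 5, so take 3; remainder 0
4857 = 4181 + 610 + 55 + 8 + 3, which has 5 terms.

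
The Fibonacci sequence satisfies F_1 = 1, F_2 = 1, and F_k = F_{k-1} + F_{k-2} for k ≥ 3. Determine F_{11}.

89

Iterating the recurrence up to F_{4} = 3 and F_{3} = 2:
F_{5} = F_{4} + F_{3} = 3 + 2 = 5
F_{6} = F_{5} + F_{4} = 5 + 3 = 8
F_{7} = F_{6} + F_{5} = 8 + 5 = 13
F_{8} = F_{7} + F_{6} = 13 + 8 = 21
F_{9} = F_{8} + F_{7} = 21 + 13 = 34
F_{10} = F_{9} + F_{8} = 34 + 21 = 55
F_{11} = F_{10} + F_{9} = 55 + 34 = 89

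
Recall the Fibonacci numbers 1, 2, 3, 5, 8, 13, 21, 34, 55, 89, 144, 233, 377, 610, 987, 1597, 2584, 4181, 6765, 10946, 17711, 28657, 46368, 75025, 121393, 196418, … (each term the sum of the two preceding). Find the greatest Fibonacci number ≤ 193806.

121393 ≤ 193806 < 196418, so the largest Fibonacci number not exceeding 193806 is 121393.

121393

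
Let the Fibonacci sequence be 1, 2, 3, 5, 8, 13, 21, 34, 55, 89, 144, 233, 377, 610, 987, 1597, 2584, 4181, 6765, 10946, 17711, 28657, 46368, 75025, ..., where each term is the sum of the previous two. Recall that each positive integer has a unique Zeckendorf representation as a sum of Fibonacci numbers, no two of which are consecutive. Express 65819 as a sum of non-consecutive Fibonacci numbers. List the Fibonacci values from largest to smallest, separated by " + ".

46368 + 17711 + 1597 + 89 + 34 + 13 + 5 + 2

subtract 46368 from 65819: 19451 remains
subtract 17711 from 19451: 1740 remains
subtract 1597 from 1740: 143 remains
subtract 89 from 143: 54 remains
subtract 34 from 54: 20 remains
subtract 13 from 20: 7 remains
subtract 5 from 7: 2 remains
subtract 2 from 2: 0 remains
So 65819 = 46368 + 17711 + 1597 + 89 + 34 + 13 + 5 + 2, with no two terms consecutive in the sequence.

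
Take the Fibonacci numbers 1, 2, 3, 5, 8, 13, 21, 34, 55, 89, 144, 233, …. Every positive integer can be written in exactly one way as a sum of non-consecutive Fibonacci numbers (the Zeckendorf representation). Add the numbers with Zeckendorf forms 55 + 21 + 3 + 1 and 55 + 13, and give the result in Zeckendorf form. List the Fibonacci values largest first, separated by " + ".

144 + 3 + 1

The two numbers are 80 and 68, so their sum is 148.
148: greatest Fibonacci not exceeding it is 144, leaving 4
4: greatest Fibonacci not exceeding it is 3, leaving 1
1: greatest Fibonacci not exceeding it is 1, leaving 0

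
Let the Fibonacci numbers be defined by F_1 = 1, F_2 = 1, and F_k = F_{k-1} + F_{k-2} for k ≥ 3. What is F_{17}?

Iterating the recurrence up to F_{13} = 233 and F_{12} = 144:
F_{14} = F_{13} + F_{12} = 233 + 144 = 377
F_{15} = F_{14} + F_{13} = 377 + 233 = 610
F_{16} = F_{15} + F_{14} = 610 + 377 = 987
F_{17} = F_{16} + F_{15} = 987 + 610 = 1597

1597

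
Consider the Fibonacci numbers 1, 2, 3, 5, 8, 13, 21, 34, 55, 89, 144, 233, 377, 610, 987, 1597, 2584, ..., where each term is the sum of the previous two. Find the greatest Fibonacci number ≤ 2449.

1597

1597 ≤ 2449 < 2584, so the largest Fibonacci number not exceeding 2449 is 1597.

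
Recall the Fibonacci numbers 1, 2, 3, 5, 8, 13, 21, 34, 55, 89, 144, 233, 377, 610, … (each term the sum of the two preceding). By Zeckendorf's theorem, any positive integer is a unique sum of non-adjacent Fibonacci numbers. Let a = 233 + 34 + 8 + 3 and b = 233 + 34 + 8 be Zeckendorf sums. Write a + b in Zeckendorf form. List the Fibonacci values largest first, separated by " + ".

377 + 144 + 21 + 8 + 3

The two numbers are 278 and 275, so their sum is 553.
largest Fibonacci ≤ 553 is 377; 553 − 377 = 176
largest Fibonacci ≤ 176 is 144; 176 − 144 = 32
largest Fibonacci ≤ 32 is 21; 32 − 21 = 11
largest Fibonacci ≤ 11 is 8; 11 − 8 = 3
largest Fibonacci ≤ 3 is 3; 3 − 3 = 0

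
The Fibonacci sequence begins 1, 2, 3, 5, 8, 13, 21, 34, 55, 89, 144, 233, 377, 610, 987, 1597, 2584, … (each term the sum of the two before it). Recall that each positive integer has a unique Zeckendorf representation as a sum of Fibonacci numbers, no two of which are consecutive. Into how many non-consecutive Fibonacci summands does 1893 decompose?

4

1893 − 1597 = 296
296 − 233 = 63
63 − 55 = 8
8 − 8 = 0
1893 = 1597 + 233 + 55 + 8, which has 4 terms.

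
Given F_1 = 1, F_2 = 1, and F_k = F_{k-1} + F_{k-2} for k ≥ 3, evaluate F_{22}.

Iterating the recurrence up to F_{17} = 1597 and F_{16} = 987:
F_{18} = F_{17} + F_{16} = 1597 + 987 = 2584
F_{19} = F_{18} + F_{17} = 2584 + 1597 = 4181
F_{20} = F_{19} + F_{18} = 4181 + 2584 = 6765
F_{21} = F_{20} + F_{19} = 6765 + 4181 = 10946
F_{22} = F_{21} + F_{20} = 10946 + 6765 = 17711

17711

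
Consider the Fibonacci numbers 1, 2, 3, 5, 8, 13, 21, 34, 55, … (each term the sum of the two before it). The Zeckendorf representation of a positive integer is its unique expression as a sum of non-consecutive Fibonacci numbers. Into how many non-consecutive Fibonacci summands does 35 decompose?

2

subtract 34 from 35: 1 remains
subtract 1 from 1: 0 remains
35 = 34 + 1, which has 2 terms.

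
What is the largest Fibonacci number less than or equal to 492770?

317811

317811 ≤ 492770 < 514229, so the largest Fibonacci number not exceeding 492770 is 317811.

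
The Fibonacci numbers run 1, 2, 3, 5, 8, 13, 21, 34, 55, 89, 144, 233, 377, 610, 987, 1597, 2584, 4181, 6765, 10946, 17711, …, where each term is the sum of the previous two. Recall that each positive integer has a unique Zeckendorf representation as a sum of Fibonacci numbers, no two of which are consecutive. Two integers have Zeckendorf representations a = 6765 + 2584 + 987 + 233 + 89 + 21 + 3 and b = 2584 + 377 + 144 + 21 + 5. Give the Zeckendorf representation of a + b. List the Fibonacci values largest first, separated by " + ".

10946 + 2584 + 233 + 34 + 13 + 3

The two numbers are 10682 and 3131, so their sum is 13813.
Repeatedly subtract the largest Fibonacci number that fits:
13813 − 10946 = 2867
2867 − 2584 = 283
283 − 233 = 50
50 − 34 = 16
16 − 13 = 3
3 − 3 = 0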